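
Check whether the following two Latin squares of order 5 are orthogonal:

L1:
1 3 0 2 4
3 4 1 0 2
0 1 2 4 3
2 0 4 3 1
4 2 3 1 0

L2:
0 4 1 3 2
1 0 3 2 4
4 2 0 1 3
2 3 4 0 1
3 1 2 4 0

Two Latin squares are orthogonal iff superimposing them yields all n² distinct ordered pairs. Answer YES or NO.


Form the n² = 25 superimposed pairs (L1[i][j], L2[i][j]), row by row (rows and columns indexed from 0):
row 0: (1,0) (3,4) (0,1) (2,3) (4,2)
row 1: (3,1) (4,0) (1,3) (0,2) (2,4)
row 2: (0,4) (1,2) (2,0) (4,1) (3,3)
row 3: (2,2) (0,3) (4,4) (3,0) (1,1)
row 4: (4,3) (2,1) (3,2) (1,4) (0,0)
Orthogonality requires all 25 pairs distinct.
Check by first coordinate: for each symbol s of L1, list the L2 entries in the n cells where L1 = s; they must all differ.
  L1 = 0: L2 entries (in reading order) 1, 2, 4, 3, 0 — all 5 distinct ✓
  L1 = 1: L2 entries (in reading order) 0, 3, 2, 1, 4 — all 5 distinct ✓
  L1 = 2: L2 entries (in reading order) 3, 4, 0, 2, 1 — all 5 distinct ✓
  L1 = 3: L2 entries (in reading order) 4, 1, 3, 0, 2 — all 5 distinct ✓
  L1 = 4: L2 entries (in reading order) 2, 0, 1, 4, 3 — all 5 distinct ✓
Every symbol of L1 meets every symbol of L2 exactly once, so all 25 pairs are distinct (25 of 25).
Conclusion: YES.

YES


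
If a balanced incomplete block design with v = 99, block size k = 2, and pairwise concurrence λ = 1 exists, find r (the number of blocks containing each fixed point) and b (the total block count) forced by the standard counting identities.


Any 2-(v, k, λ) BIBD satisfies two necessary conditions:
  (i)  Each point sits in r blocks, and counting incidences through any fixed point gives r(k − 1) = λ(v − 1), so r = λ(v − 1)/(k − 1).
  (ii) Total incidences bk = vr, so b = vr/k.
Step 1: r = λ(v − 1)/(k − 1) = 1·(99 − 1)/(2 − 1) = 1·98/1 = 98/1 = 98.
Step 2: b = vr/k = 99·98/2 = 9702/2 = 4851.
Check integrality: r = 98 ∈ Z ✓, b = 4851 ∈ Z ✓.
(These identities are necessary conditions: they determine r and b for any design with these parameters, but do not by themselves prove that one exists.)

r = 98, b = 4851.


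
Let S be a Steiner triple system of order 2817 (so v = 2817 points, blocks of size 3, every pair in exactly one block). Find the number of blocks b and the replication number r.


An STS(v) is a 2-(v, 3, 1) BIBD: block size k = 3, λ = 1.
Replication: r(k − 1) = λ(v − 1) ⇒ r·2 = 2817 − 1 = 2816 ⇒ r = 1408.
Block count: b = v(v − 1)/6 = 2817·2816/6 = 7932672/6 = 1322112.
(Check via bk = vr: 1322112·3 = 3966336 = 2817·1408 = 3966336 ✓.)

r = 1408, b = 1322112.


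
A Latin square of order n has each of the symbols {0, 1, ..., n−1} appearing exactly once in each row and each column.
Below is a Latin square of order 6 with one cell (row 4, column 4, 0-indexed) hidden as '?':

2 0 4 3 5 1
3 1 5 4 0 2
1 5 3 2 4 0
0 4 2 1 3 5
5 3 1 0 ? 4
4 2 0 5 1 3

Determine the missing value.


Row 4 contains symbols [0, 1, 3, 4, 5] — missing [2].
Column 4 contains symbols [0, 1, 3, 4, 5] — missing [2].
The missing symbol must appear in both missing sets; intersection = [2].
Therefore the hidden value is 2.

Missing value = 2.


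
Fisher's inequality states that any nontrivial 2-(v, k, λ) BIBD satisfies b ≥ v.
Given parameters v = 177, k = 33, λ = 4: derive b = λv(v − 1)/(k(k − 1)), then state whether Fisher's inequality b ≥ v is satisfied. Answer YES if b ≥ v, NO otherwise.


r = λ(v − 1)/(k − 1) = 4·176/32 = 22.
b = vr/k = 177·22/33 = 118.
Fisher's inequality: b ≥ v ⇔ 118 ≥ 177? NO.

NO


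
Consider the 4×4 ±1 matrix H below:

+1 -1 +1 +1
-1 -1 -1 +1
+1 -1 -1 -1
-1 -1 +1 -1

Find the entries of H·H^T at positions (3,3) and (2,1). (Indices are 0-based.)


Row 1 of H: [-1, -1, -1, 1].
Row 2 of H: [1, -1, -1, -1].
Row 3 of H: [-1, -1, 1, -1].
(H·H^T)[3][3] = Σ_j H[3][j]·H[3][j] = (-1)² + (-1)² + (1)² + (-1)² = 1 + 1 + 1 + 1 = 4.
(H·H^T)[2][1] = Σ_j H[2][j]·H[1][j] = (1)·(-1) + (-1)·(-1) + (-1)·(-1) + (-1)·(1) = -1 + 1 + 1 + -1 = 0.
So rows 2 and 1 are orthogonal; the diagonal entry equals n = 4.

(3,3) entry = 4; (2,1) entry = 0.


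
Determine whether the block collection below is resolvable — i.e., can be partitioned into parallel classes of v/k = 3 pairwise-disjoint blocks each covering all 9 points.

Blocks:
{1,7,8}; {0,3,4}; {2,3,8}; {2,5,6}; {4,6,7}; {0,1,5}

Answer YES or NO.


v = 9, block size k = 3, number of blocks = 6.
For resolvability, blocks must partition into parallel classes of size v/k = 3.
Total blocks must therefore be a multiple of 3: 6 = 3·2 + 0 ⇒ divisible ✓.
Greedy packing gives 2 candidate class(es). Each should be a full parallel class (size 3, covers all 9 points).
  Class 1 (3 blocks): {1,7,8}; {0,3,4}; {2,5,6}. Points covered: [0, 1, 2, 3, 4, 5, 6, 7, 8].
  Class 2 (3 blocks): {2,3,8}; {4,6,7}; {0,1,5}. Points covered: [0, 1, 2, 3, 4, 5, 6, 7, 8].
All classes full (size 3)? YES. All classes cover every point? YES.
Resolvable? YES.

YES


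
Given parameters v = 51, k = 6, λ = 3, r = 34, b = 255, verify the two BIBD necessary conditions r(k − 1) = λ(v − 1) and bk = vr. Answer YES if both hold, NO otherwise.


Condition (i): r(k − 1) = 34·5 = 170; λ(v − 1) = 3·50 = 150. Match? NO.
Condition (ii): bk = 255·6 = 1530; vr = 51·34 = 1734. Match? NO.
Both conditions hold? NO.

NO


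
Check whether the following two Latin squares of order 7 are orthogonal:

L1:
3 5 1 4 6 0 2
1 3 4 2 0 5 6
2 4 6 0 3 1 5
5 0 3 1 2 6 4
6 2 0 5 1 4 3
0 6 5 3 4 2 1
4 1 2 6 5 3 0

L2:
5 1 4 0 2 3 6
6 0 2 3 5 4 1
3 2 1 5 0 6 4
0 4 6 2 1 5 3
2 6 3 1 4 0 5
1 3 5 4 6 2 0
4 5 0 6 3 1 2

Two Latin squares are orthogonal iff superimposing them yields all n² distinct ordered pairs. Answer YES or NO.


Form the n² = 49 superimposed pairs (L1[i][j], L2[i][j]), row by row (rows and columns indexed from 0):
row 0: (3,5) (5,1) (1,4) (4,0) (6,2) (0,3) (2,6)
row 1: (1,6) (3,0) (4,2) (2,3) (0,5) (5,4) (6,1)
row 2: (2,3) (4,2) (6,1) (0,5) (3,0) (1,6) (5,4)
row 3: (5,0) (0,4) (3,6) (1,2) (2,1) (6,5) (4,3)
row 4: (6,2) (2,6) (0,3) (5,1) (1,4) (4,0) (3,5)
row 5: (0,1) (6,3) (5,5) (3,4) (4,6) (2,2) (1,0)
row 6: (4,4) (1,5) (2,0) (6,6) (5,3) (3,1) (0,2)
Orthogonality requires all 49 pairs distinct.
But the pair (2,3) repeats: cell (1,3) has L1 = 2, L2 = 3, and cell (2,0) has L1 = 2, L2 = 3.
A repeated pair means some other pair never occurs (only 35 distinct pairs out of 49), so the squares are not orthogonal.
Conclusion: NO.

NO


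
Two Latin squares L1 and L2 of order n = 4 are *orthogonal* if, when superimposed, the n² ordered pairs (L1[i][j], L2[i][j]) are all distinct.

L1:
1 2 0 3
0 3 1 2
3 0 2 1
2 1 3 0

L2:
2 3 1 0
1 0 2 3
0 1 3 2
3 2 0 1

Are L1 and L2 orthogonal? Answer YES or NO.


Form the n² = 16 superimposed pairs (L1[i][j], L2[i][j]), row by row (rows and columns indexed from 0):
row 0: (1,2) (2,3) (0,1) (3,0)
row 1: (0,1) (3,0) (1,2) (2,3)
row 2: (3,0) (0,1) (2,3) (1,2)
row 3: (2,3) (1,2) (3,0) (0,1)
Orthogonality requires all 16 pairs distinct.
But the pair (0,1) repeats: cell (0,2) has L1 = 0, L2 = 1, and cell (1,0) has L1 = 0, L2 = 1.
A repeated pair means some other pair never occurs (only 4 distinct pairs out of 16), so the squares are not orthogonal.
Conclusion: NO.

NO


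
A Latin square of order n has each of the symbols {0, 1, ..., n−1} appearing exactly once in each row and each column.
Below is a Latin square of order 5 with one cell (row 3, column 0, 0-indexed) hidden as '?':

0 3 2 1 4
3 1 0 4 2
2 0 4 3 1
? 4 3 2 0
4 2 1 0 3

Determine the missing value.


Row 3 contains symbols [0, 2, 3, 4] — missing [1].
Column 0 contains symbols [0, 2, 3, 4] — missing [1].
The missing symbol must appear in both missing sets; intersection = [1].
Therefore the hidden value is 1.

Missing value = 1.


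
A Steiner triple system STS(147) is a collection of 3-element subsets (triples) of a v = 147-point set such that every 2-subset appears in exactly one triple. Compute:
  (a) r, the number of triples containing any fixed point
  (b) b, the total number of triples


An STS(v) is a 2-(v, 3, 1) BIBD: block size k = 3, λ = 1.
Replication: r(k − 1) = λ(v − 1) ⇒ r·2 = 147 − 1 = 146 ⇒ r = 73.
Block count: b = v(v − 1)/6 = 147·146/6 = 21462/6 = 3577.
(Check via bk = vr: 3577·3 = 10731 = 147·73 = 10731 ✓.)

r = 73, b = 3577.


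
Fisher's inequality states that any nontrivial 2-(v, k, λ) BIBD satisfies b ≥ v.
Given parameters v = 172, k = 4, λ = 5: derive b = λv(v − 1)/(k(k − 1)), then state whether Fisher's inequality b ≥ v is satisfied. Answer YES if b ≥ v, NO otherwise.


b = λv(v − 1)/(k(k − 1)) = 5·172·171/(4·3) = 147060/12 = 12255.
Compare with v = 172: b ≥ v, so Fisher's inequality holds.

YES


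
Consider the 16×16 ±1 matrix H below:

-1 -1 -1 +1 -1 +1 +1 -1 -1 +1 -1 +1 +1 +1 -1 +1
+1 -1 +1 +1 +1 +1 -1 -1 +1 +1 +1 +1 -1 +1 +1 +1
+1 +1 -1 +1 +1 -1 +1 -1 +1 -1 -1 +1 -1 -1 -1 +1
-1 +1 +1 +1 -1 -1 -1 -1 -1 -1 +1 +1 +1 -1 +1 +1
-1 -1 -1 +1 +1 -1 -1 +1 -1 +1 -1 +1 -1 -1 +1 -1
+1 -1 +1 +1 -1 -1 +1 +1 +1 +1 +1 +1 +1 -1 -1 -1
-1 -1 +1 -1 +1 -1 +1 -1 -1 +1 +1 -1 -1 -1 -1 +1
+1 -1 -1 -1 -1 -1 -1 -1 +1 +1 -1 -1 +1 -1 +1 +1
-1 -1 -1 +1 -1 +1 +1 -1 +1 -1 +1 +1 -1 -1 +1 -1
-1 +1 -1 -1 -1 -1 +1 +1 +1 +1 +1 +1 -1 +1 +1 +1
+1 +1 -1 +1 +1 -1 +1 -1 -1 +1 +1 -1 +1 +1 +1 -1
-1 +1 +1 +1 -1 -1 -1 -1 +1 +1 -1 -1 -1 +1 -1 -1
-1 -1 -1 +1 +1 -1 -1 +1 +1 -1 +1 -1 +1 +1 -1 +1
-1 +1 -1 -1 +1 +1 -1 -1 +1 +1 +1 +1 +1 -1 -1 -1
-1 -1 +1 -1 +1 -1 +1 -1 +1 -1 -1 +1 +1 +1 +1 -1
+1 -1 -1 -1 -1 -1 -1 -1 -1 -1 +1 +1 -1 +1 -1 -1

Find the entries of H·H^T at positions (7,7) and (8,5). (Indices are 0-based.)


Row 5 of H: [1, -1, 1, 1, -1, -1, 1, 1, 1, 1, 1, 1, 1, -1, -1, -1].
Row 7 of H: [1, -1, -1, -1, -1, -1, -1, -1, 1, 1, -1, -1, 1, -1, 1, 1].
Row 8 of H: [-1, -1, -1, 1, -1, 1, 1, -1, 1, -1, 1, 1, -1, -1, 1, -1].
(H·H^T)[7][7] = Σ_j H[7][j]·H[7][j] = (1)² + (-1)² + (-1)² + (-1)² + (-1)² + (-1)² + (-1)² + (-1)² + (1)² + (1)² + (-1)² + (-1)² + (1)² + (-1)² + (1)² + (1)² = 1 + 1 + 1 + 1 + 1 + 1 + 1 + 1 + 1 + 1 + 1 + 1 + 1 + 1 + 1 + 1 = 16.
(H·H^T)[8][5] = Σ_j H[8][j]·H[5][j] = (-1)·(1) + (-1)·(-1) + (-1)·(1) + (1)·(1) + (-1)·(-1) + (1)·(-1) + (1)·(1) + (-1)·(1) + (1)·(1) + (-1)·(1) + (1)·(1) + (1)·(1) + (-1)·(1) + (-1)·(-1) + (1)·(-1) + (-1)·(-1) = -1 + 1 + -1 + 1 + 1 + -1 + 1 + -1 + 1 + -1 + 1 + 1 + -1 + 1 + -1 + 1 = 2.
Rows 8 and 5 are not orthogonal (dot product = 2 ≠ 0), so H is not a Hadamard matrix.

(7,7) entry = 16; (8,5) entry = 2.


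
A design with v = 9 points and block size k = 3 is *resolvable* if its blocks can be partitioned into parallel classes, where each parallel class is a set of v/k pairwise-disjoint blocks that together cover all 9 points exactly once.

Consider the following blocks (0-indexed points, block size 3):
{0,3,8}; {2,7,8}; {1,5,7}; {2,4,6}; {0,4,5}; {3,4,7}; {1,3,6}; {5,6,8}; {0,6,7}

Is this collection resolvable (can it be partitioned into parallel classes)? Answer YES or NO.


v = 9, block size k = 3, number of blocks = 9.
For resolvability, blocks must partition into parallel classes of size v/k = 3.
Total blocks must therefore be a multiple of 3: 9 = 3·3 + 0 ⇒ divisible ✓.
Consider block {3,4,7}. The only other block(s) in the collection disjoint from it are {5,6,8} — just 1 block(s). Any parallel class containing {3,4,7} would need 2 other blocks each disjoint from it, so no parallel class of size 3 can contain {3,4,7}.
Since every block must belong to some parallel class in a resolution, the collection cannot be partitioned into parallel classes.
Resolvable? NO.

NO


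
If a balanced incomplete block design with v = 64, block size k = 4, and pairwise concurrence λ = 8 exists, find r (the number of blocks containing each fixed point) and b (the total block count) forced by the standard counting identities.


Any 2-(v, k, λ) BIBD satisfies two necessary conditions:
  (i)  Each point sits in r blocks, and counting incidences through any fixed point gives r(k − 1) = λ(v − 1), so r = λ(v − 1)/(k − 1).
  (ii) Total incidences bk = vr, so b = vr/k.
Step 1: r = λ(v − 1)/(k − 1) = 8·(64 − 1)/(4 − 1) = 8·63/3 = 504/3 = 168.
Step 2: b = vr/k = 64·168/4 = 10752/4 = 2688.
Check integrality: r = 168 ∈ Z ✓, b = 2688 ∈ Z ✓.
(These identities are necessary conditions: they determine r and b for any design with these parameters, but do not by themselves prove that one exists.)

r = 168, b = 2688.


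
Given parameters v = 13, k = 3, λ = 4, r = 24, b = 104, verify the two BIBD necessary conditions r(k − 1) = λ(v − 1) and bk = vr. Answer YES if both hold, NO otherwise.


Condition (i): r(k − 1) = 24·2 = 48; λ(v − 1) = 4·12 = 48. Match? YES.
Condition (ii): bk = 104·3 = 312; vr = 13·24 = 312. Match? YES.
Both conditions hold? YES.

YES


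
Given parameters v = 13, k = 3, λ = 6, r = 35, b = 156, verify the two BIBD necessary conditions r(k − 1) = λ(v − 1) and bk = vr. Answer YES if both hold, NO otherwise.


Condition (i): r(k − 1) = 35·2 = 70; λ(v − 1) = 6·12 = 72. Match? NO.
Condition (ii): bk = 156·3 = 468; vr = 13·35 = 455. Match? NO.
Both conditions hold? NO.

NO


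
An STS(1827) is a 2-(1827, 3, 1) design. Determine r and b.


An STS(v) is a 2-(v, 3, 1) BIBD: block size k = 3, λ = 1.
Replication: r(k − 1) = λ(v − 1) ⇒ r·2 = 1827 − 1 = 1826 ⇒ r = 913.
Block count: b = v(v − 1)/6 = 1827·1826/6 = 3336102/6 = 556017.

r = 913, b = 556017.


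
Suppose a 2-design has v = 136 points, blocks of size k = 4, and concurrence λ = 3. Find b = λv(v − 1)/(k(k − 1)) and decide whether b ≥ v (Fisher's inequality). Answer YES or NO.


r = λ(v − 1)/(k − 1) = 3·135/3 = 135.
b = vr/k = 136·135/4 = 4590.
Fisher's inequality: b ≥ v ⇔ 4590 ≥ 136? YES.

YES


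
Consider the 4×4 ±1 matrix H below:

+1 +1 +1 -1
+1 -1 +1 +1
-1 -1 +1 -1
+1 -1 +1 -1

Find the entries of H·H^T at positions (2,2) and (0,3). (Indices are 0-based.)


Row 0 of H: [1, 1, 1, -1].
Row 2 of H: [-1, -1, 1, -1].
Row 3 of H: [1, -1, 1, -1].
(H·H^T)[2][2] = Σ_j H[2][j]·H[2][j] = (-1)² + (-1)² + (1)² + (-1)² = 1 + 1 + 1 + 1 = 4.
(H·H^T)[0][3] = Σ_j H[0][j]·H[3][j] = (1)·(1) + (1)·(-1) + (1)·(1) + (-1)·(-1) = 1 + -1 + 1 + 1 = 2.
Rows 0 and 3 are not orthogonal (dot product = 2 ≠ 0), so H is not a Hadamard matrix.

(2,2) entry = 4; (0,3) entry = 2.


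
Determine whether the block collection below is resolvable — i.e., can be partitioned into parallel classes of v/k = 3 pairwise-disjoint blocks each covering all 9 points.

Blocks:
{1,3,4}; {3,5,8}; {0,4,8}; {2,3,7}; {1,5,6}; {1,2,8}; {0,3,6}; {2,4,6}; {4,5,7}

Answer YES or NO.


v = 9, block size k = 3, number of blocks = 9.
For resolvability, blocks must partition into parallel classes of size v/k = 3.
Total blocks must therefore be a multiple of 3: 9 = 3·3 + 0 ⇒ divisible ✓.
Consider block {1,3,4}. It intersects every other block in the collection, so no parallel class of size 3 can contain it.
Since every block must belong to some parallel class in a resolution, the collection cannot be partitioned into parallel classes.
Resolvable? NO.

NO


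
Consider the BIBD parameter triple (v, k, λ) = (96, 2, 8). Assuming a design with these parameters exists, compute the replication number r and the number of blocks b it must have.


Any 2-(v, k, λ) BIBD satisfies two necessary conditions:
  (i)  Each point sits in r blocks, and counting incidences through any fixed point gives r(k − 1) = λ(v − 1), so r = λ(v − 1)/(k − 1).
  (ii) Total incidences bk = vr, so b = vr/k.
Step 1: r = λ(v − 1)/(k − 1) = 8·(96 − 1)/(2 − 1) = 8·95/1 = 760/1 = 760.
Step 2: b = vr/k = 96·760/2 = 72960/2 = 36480.
Check integrality: r = 760 ∈ Z ✓, b = 36480 ∈ Z ✓.
(These identities are necessary conditions: they determine r and b for any design with these parameters, but do not by themselves prove that one exists.)

r = 760, b = 36480.


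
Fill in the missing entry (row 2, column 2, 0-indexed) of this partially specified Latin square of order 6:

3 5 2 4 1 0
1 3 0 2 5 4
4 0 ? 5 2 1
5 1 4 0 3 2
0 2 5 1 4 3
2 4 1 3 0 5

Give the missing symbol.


Row 2 contains symbols [0, 1, 2, 4, 5] — missing [3].
Column 2 contains symbols [0, 1, 2, 4, 5] — missing [3].
The missing symbol must appear in both missing sets; intersection = [3].
Therefore the hidden value is 3.

Missing value = 3.


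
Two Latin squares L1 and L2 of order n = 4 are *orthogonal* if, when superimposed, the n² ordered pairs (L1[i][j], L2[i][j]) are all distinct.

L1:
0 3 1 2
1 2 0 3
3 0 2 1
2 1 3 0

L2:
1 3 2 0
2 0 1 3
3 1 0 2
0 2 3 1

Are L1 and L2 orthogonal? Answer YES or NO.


Form the n² = 16 superimposed pairs (L1[i][j], L2[i][j]), row by row (rows and columns indexed from 0):
row 0: (0,1) (3,3) (1,2) (2,0)
row 1: (1,2) (2,0) (0,1) (3,3)
row 2: (3,3) (0,1) (2,0) (1,2)
row 3: (2,0) (1,2) (3,3) (0,1)
Orthogonality requires all 16 pairs distinct.
But the pair (1,2) repeats: cell (0,2) has L1 = 1, L2 = 2, and cell (1,0) has L1 = 1, L2 = 2.
A repeated pair means some other pair never occurs (only 4 distinct pairs out of 16), so the squares are not orthogonal.
Conclusion: NO.

NO


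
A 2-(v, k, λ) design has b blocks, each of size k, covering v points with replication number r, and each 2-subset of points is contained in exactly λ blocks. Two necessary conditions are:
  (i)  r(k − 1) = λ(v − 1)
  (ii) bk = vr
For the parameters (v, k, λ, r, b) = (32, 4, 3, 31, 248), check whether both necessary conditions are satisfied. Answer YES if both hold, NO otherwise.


Condition (i): r(k − 1) = 31·3 = 93; λ(v − 1) = 3·31 = 93. Match? YES.
Condition (ii): bk = 248·4 = 992; vr = 32·31 = 992. Match? YES.
Both conditions hold? YES.

YES


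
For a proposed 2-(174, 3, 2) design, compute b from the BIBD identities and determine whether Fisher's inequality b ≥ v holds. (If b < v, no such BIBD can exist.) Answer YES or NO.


b = λv(v − 1)/(k(k − 1)) = 2·174·173/(3·2) = 60204/6 = 10034.
Compare with v = 174: b ≥ v, so Fisher's inequality holds.

YES


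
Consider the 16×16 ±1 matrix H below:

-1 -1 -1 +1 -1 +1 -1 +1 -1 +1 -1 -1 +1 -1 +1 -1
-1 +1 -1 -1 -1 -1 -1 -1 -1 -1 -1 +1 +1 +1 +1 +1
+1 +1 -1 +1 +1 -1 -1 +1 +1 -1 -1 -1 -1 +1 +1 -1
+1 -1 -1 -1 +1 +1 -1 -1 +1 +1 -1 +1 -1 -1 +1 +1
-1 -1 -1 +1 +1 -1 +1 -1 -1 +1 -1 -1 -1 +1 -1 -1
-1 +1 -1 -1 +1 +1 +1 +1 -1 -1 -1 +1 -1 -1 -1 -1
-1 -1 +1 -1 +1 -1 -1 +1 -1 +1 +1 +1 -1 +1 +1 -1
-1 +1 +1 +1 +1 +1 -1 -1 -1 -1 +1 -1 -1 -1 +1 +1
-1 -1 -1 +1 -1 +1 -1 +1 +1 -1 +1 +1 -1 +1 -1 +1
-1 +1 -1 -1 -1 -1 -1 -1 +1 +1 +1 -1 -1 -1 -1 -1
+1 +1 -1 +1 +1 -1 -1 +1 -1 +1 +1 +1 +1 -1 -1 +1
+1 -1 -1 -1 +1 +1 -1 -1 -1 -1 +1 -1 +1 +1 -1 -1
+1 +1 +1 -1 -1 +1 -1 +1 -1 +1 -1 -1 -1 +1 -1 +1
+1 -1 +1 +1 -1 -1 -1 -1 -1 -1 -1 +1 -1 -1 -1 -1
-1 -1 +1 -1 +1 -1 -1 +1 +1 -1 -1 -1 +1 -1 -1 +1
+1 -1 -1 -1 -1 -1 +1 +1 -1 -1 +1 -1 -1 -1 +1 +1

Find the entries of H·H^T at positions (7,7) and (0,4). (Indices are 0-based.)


Row 0 of H: [-1, -1, -1, 1, -1, 1, -1, 1, -1, 1, -1, -1, 1, -1, 1, -1].
Row 4 of H: [-1, -1, -1, 1, 1, -1, 1, -1, -1, 1, -1, -1, -1, 1, -1, -1].
Row 7 of H: [-1, 1, 1, 1, 1, 1, -1, -1, -1, -1, 1, -1, -1, -1, 1, 1].
(H·H^T)[7][7] = Σ_j H[7][j]·H[7][j] = (-1)² + (1)² + (1)² + (1)² + (1)² + (1)² + (-1)² + (-1)² + (-1)² + (-1)² + (1)² + (-1)² + (-1)² + (-1)² + (1)² + (1)² = 1 + 1 + 1 + 1 + 1 + 1 + 1 + 1 + 1 + 1 + 1 + 1 + 1 + 1 + 1 + 1 = 16.
(H·H^T)[0][4] = Σ_j H[0][j]·H[4][j] = (-1)·(-1) + (-1)·(-1) + (-1)·(-1) + (1)·(1) + (-1)·(1) + (1)·(-1) + (-1)·(1) + (1)·(-1) + (-1)·(-1) + (1)·(1) + (-1)·(-1) + (-1)·(-1) + (1)·(-1) + (-1)·(1) + (1)·(-1) + (-1)·(-1) = 1 + 1 + 1 + 1 + -1 + -1 + -1 + -1 + 1 + 1 + 1 + 1 + -1 + -1 + -1 + 1 = 2.
Rows 0 and 4 are not orthogonal (dot product = 2 ≠ 0), so H is not a Hadamard matrix.

(7,7) entry = 16; (0,4) entry = 2.


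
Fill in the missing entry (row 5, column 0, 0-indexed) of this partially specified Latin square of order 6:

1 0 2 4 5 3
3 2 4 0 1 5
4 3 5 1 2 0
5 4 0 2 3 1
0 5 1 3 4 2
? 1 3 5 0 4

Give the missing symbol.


Row 5 contains symbols [0, 1, 3, 4, 5] — missing [2].
Column 0 contains symbols [0, 1, 3, 4, 5] — missing [2].
The missing symbol must appear in both missing sets; intersection = [2].
Therefore the hidden value is 2.

Missing value = 2.


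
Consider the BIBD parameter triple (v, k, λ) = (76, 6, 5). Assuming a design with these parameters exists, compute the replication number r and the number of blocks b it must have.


Any 2-(v, k, λ) BIBD satisfies two necessary conditions:
  (i)  Each point sits in r blocks, and counting incidences through any fixed point gives r(k − 1) = λ(v − 1), so r = λ(v − 1)/(k − 1).
  (ii) Total incidences bk = vr, so b = vr/k.
Step 1: r = λ(v − 1)/(k − 1) = 5·(76 − 1)/(6 − 1) = 5·75/5 = 375/5 = 75.
Step 2: b = vr/k = 76·75/6 = 5700/6 = 950.
Check integrality: r = 75 ∈ Z ✓, b = 950 ∈ Z ✓.
(These identities are necessary conditions: they determine r and b for any design with these parameters, but do not by themselves prove that one exists.)

r = 75, b = 950.


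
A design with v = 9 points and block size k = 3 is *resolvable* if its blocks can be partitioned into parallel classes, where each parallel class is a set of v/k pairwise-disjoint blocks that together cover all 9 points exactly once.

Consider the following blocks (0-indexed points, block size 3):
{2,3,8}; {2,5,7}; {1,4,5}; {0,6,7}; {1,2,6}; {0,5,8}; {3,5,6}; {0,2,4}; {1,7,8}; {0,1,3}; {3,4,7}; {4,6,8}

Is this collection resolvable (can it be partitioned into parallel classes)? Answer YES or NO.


v = 9, block size k = 3, number of blocks = 12.
For resolvability, blocks must partition into parallel classes of size v/k = 3.
Total blocks must therefore be a multiple of 3: 12 = 3·4 + 0 ⇒ divisible ✓.
Greedy packing gives 4 candidate class(es). Each should be a full parallel class (size 3, covers all 9 points).
  Class 1 (3 blocks): {2,3,8}; {1,4,5}; {0,6,7}. Points covered: [0, 1, 2, 3, 4, 5, 6, 7, 8].
  Class 2 (3 blocks): {2,5,7}; {0,1,3}; {4,6,8}. Points covered: [0, 1, 2, 3, 4, 5, 6, 7, 8].
  Class 3 (3 blocks): {1,2,6}; {0,5,8}; {3,4,7}. Points covered: [0, 1, 2, 3, 4, 5, 6, 7, 8].
  Class 4 (3 blocks): {3,5,6}; {0,2,4}; {1,7,8}. Points covered: [0, 1, 2, 3, 4, 5, 6, 7, 8].
All classes full (size 3)? YES. All classes cover every point? YES.
Resolvable? YES.

YES


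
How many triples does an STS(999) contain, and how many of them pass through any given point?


An STS(v) is a 2-(v, 3, 1) BIBD: block size k = 3, λ = 1.
Replication: r(k − 1) = λ(v − 1) ⇒ r·2 = 999 − 1 = 998 ⇒ r = 499.
Block count: bk = vr ⇒ b·3 = 999·499 = 498501 ⇒ b = 166167.

r = 499, b = 166167.


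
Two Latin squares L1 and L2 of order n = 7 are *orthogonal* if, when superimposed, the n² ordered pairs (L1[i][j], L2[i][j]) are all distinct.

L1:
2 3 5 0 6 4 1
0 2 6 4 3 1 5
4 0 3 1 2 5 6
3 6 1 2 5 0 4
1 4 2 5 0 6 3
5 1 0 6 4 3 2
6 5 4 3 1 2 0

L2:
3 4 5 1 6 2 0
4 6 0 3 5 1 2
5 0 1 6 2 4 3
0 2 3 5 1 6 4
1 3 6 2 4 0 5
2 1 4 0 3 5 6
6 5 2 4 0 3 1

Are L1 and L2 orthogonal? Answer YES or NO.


Form the n² = 49 superimposed pairs (L1[i][j], L2[i][j]), row by row (rows and columns indexed from 0):
row 0: (2,3) (3,4) (5,5) (0,1) (6,6) (4,2) (1,0)
row 1: (0,4) (2,6) (6,0) (4,3) (3,5) (1,1) (5,2)
row 2: (4,5) (0,0) (3,1) (1,6) (2,2) (5,4) (6,3)
row 3: (3,0) (6,2) (1,3) (2,5) (5,1) (0,6) (4,4)
row 4: (1,1) (4,3) (2,6) (5,2) (0,4) (6,0) (3,5)
row 5: (5,2) (1,1) (0,4) (6,0) (4,3) (3,5) (2,6)
row 6: (6,6) (5,5) (4,2) (3,4) (1,0) (2,3) (0,1)
Orthogonality requires all 49 pairs distinct.
But the pair (1,1) repeats: cell (1,5) has L1 = 1, L2 = 1, and cell (4,0) has L1 = 1, L2 = 1.
A repeated pair means some other pair never occurs (only 28 distinct pairs out of 49), so the squares are not orthogonal.
Conclusion: NO.

NO


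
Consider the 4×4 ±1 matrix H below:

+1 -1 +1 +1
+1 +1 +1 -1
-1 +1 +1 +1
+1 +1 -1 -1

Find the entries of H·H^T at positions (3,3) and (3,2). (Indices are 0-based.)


Row 2 of H: [-1, 1, 1, 1].
Row 3 of H: [1, 1, -1, -1].
(H·H^T)[3][3] = Σ_j H[3][j]·H[3][j] = (1)² + (1)² + (-1)² + (-1)² = 1 + 1 + 1 + 1 = 4.
(H·H^T)[3][2] = Σ_j H[3][j]·H[2][j] = (1)·(-1) + (1)·(1) + (-1)·(1) + (-1)·(1) = -1 + 1 + -1 + -1 = -2.
Rows 3 and 2 are not orthogonal (dot product = -2 ≠ 0), so H is not a Hadamard matrix.

(3,3) entry = 4; (3,2) entry = -2.


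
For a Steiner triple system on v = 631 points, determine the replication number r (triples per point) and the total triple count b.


An STS(v) is a 2-(v, 3, 1) BIBD: block size k = 3, λ = 1.
Replication: r(k − 1) = λ(v − 1) ⇒ r·2 = 631 − 1 = 630 ⇒ r = 315.
Block count: bk = vr ⇒ b·3 = 631·315 = 198765 ⇒ b = 66255.

r = 315, b = 66255.


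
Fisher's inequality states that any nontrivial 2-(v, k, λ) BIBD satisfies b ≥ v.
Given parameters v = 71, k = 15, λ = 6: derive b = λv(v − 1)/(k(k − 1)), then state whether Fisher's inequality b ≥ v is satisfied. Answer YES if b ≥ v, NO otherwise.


b = λv(v − 1)/(k(k − 1)) = 6·71·70/(15·14) = 29820/210 = 142.
Compare with v = 71: b ≥ v, so Fisher's inequality holds.

YES


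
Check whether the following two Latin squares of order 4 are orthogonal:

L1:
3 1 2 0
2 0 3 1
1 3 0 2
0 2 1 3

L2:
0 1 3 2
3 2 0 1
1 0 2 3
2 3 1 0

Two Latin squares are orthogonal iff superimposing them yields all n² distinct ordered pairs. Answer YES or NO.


Form the n² = 16 superimposed pairs (L1[i][j], L2[i][j]), row by row (rows and columns indexed from 0):
row 0: (3,0) (1,1) (2,3) (0,2)
row 1: (2,3) (0,2) (3,0) (1,1)
row 2: (1,1) (3,0) (0,2) (2,3)
row 3: (0,2) (2,3) (1,1) (3,0)
Orthogonality requires all 16 pairs distinct.
But the pair (2,3) repeats: cell (0,2) has L1 = 2, L2 = 3, and cell (1,0) has L1 = 2, L2 = 3.
A repeated pair means some other pair never occurs (only 4 distinct pairs out of 16), so the squares are not orthogonal.
Conclusion: NO.

NO


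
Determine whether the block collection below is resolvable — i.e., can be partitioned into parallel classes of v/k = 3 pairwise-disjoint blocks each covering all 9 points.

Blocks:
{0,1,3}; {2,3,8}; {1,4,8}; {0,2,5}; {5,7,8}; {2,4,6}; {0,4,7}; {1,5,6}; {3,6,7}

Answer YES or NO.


v = 9, block size k = 3, number of blocks = 9.
For resolvability, blocks must partition into parallel classes of size v/k = 3.
Total blocks must therefore be a multiple of 3: 9 = 3·3 + 0 ⇒ divisible ✓.
Greedy packing gives 3 candidate class(es). Each should be a full parallel class (size 3, covers all 9 points).
  Class 1 (3 blocks): {0,1,3}; {5,7,8}; {2,4,6}. Points covered: [0, 1, 2, 3, 4, 5, 6, 7, 8].
  Class 2 (3 blocks): {2,3,8}; {0,4,7}; {1,5,6}. Points covered: [0, 1, 2, 3, 4, 5, 6, 7, 8].
  Class 3 (3 blocks): {1,4,8}; {0,2,5}; {3,6,7}. Points covered: [0, 1, 2, 3, 4, 5, 6, 7, 8].
All classes full (size 3)? YES. All classes cover every point? YES.
Resolvable? YES.

YES


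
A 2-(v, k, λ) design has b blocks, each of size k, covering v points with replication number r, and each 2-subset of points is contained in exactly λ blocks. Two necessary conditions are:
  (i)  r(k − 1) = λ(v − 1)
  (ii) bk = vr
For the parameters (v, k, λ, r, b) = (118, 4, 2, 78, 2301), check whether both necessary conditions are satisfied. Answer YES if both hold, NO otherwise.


Condition (i): r(k − 1) = 78·3 = 234; λ(v − 1) = 2·117 = 234. Match? YES.
Condition (ii): bk = 2301·4 = 9204; vr = 118·78 = 9204. Match? YES.
Both conditions hold? YES.

YES


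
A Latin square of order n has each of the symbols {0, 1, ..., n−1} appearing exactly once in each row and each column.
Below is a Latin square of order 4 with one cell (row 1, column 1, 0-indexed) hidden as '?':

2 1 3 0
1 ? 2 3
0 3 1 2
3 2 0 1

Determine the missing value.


Row 1 contains symbols [1, 2, 3] — missing [0].
Column 1 contains symbols [1, 2, 3] — missing [0].
The missing symbol must appear in both missing sets; intersection = [0].
Therefore the hidden value is 0.

Missing value = 0.


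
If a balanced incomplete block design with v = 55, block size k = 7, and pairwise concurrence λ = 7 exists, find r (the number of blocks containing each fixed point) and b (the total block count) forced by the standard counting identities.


Any 2-(v, k, λ) BIBD satisfies two necessary conditions:
  (i)  Each point sits in r blocks, and counting incidences through any fixed point gives r(k − 1) = λ(v − 1), so r = λ(v − 1)/(k − 1).
  (ii) Total incidences bk = vr, so b = vr/k.
Step 1: r = λ(v − 1)/(k − 1) = 7·(55 − 1)/(7 − 1) = 7·54/6 = 378/6 = 63.
Step 2: b = vr/k = 55·63/7 = 3465/7 = 495.
Check integrality: r = 63 ∈ Z ✓, b = 495 ∈ Z ✓.
(These identities are necessary conditions: they determine r and b for any design with these parameters, but do not by themselves prove that one exists.)

r = 63, b = 495.


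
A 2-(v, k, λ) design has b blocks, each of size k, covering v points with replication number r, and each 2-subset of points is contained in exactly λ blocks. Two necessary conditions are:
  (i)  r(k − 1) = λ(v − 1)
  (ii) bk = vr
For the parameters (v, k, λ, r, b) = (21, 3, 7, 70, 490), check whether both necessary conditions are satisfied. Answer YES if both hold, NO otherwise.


Condition (i): r(k − 1) = 70·2 = 140; λ(v − 1) = 7·20 = 140. Match? YES.
Condition (ii): bk = 490·3 = 1470; vr = 21·70 = 1470. Match? YES.
Both conditions hold? YES.

YES


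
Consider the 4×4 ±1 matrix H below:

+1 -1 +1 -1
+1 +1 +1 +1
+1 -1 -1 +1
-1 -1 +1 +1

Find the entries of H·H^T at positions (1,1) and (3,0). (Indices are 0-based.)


Row 0 of H: [1, -1, 1, -1].
Row 1 of H: [1, 1, 1, 1].
Row 3 of H: [-1, -1, 1, 1].
(H·H^T)[1][1] = Σ_j H[1][j]·H[1][j] = (1)² + (1)² + (1)² + (1)² = 1 + 1 + 1 + 1 = 4.
(H·H^T)[3][0] = Σ_j H[3][j]·H[0][j] = (-1)·(1) + (-1)·(-1) + (1)·(1) + (1)·(-1) = -1 + 1 + 1 + -1 = 0.
So rows 3 and 0 are orthogonal; the diagonal entry equals n = 4.

(1,1) entry = 4; (3,0) entry = 0.


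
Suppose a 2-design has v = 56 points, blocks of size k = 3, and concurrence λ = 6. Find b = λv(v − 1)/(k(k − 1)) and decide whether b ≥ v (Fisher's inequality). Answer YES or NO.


b = λv(v − 1)/(k(k − 1)) = 6·56·55/(3·2) = 18480/6 = 3080.
Compare with v = 56: b ≥ v, so Fisher's inequality holds.

YES


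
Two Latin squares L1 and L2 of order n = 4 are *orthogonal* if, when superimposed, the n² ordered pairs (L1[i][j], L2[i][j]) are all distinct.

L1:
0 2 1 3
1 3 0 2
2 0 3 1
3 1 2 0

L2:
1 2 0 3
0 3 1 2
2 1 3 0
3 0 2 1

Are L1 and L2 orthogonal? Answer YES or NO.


Form the n² = 16 superimposed pairs (L1[i][j], L2[i][j]), row by row (rows and columns indexed from 0):
row 0: (0,1) (2,2) (1,0) (3,3)
row 1: (1,0) (3,3) (0,1) (2,2)
row 2: (2,2) (0,1) (3,3) (1,0)
row 3: (3,3) (1,0) (2,2) (0,1)
Orthogonality requires all 16 pairs distinct.
But the pair (1,0) repeats: cell (0,2) has L1 = 1, L2 = 0, and cell (1,0) has L1 = 1, L2 = 0.
A repeated pair means some other pair never occurs (only 4 distinct pairs out of 16), so the squares are not orthogonal.
Conclusion: NO.

NO


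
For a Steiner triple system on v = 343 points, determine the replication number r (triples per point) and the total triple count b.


An STS(v) is a 2-(v, 3, 1) BIBD: block size k = 3, λ = 1.
Replication: r(k − 1) = λ(v − 1) ⇒ r·2 = 343 − 1 = 342 ⇒ r = 171.
Block count: b = v(v − 1)/6 = 343·342/6 = 117306/6 = 19551.

r = 171, b = 19551.


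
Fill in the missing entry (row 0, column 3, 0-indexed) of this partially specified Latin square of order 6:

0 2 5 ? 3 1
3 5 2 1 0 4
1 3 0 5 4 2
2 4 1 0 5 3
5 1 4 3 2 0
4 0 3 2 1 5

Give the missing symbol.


Row 0 contains symbols [0, 1, 2, 3, 5] — missing [4].
Column 3 contains symbols [0, 1, 2, 3, 5] — missing [4].
The missing symbol must appear in both missing sets; intersection = [4].
Therefore the hidden value is 4.

Missing value = 4.


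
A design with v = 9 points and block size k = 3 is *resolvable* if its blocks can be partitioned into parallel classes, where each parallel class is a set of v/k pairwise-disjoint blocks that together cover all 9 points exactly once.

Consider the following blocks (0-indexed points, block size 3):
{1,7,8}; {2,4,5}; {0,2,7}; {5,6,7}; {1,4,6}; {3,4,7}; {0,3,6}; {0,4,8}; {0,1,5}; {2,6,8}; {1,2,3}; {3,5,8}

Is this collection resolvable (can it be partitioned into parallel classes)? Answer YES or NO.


v = 9, block size k = 3, number of blocks = 12.
For resolvability, blocks must partition into parallel classes of size v/k = 3.
Total blocks must therefore be a multiple of 3: 12 = 3·4 + 0 ⇒ divisible ✓.
Greedy packing gives 4 candidate class(es). Each should be a full parallel class (size 3, covers all 9 points).
  Class 1 (3 blocks): {1,7,8}; {2,4,5}; {0,3,6}. Points covered: [0, 1, 2, 3, 4, 5, 6, 7, 8].
  Class 2 (3 blocks): {0,2,7}; {1,4,6}; {3,5,8}. Points covered: [0, 1, 2, 3, 4, 5, 6, 7, 8].
  Class 3 (3 blocks): {5,6,7}; {0,4,8}; {1,2,3}. Points covered: [0, 1, 2, 3, 4, 5, 6, 7, 8].
  Class 4 (3 blocks): {3,4,7}; {0,1,5}; {2,6,8}. Points covered: [0, 1, 2, 3, 4, 5, 6, 7, 8].
All classes full (size 3)? YES. All classes cover every point? YES.
Resolvable? YES.

YES


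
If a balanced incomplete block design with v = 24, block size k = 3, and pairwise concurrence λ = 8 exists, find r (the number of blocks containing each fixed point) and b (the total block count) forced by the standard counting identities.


Any 2-(v, k, λ) BIBD satisfies two necessary conditions:
  (i)  Each point sits in r blocks, and counting incidences through any fixed point gives r(k − 1) = λ(v − 1), so r = λ(v − 1)/(k − 1).
  (ii) Total incidences bk = vr, so b = vr/k.
Step 1: r = λ(v − 1)/(k − 1) = 8·(24 − 1)/(3 − 1) = 8·23/2 = 184/2 = 92.
Step 2: b = vr/k = 24·92/3 = 2208/3 = 736.
Check integrality: r = 92 ∈ Z ✓, b = 736 ∈ Z ✓.
(These identities are necessary conditions: they determine r and b for any design with these parameters, but do not by themselves prove that one exists.)

r = 92, b = 736.


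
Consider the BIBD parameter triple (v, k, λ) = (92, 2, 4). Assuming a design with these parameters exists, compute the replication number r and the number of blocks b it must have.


Any 2-(v, k, λ) BIBD satisfies two necessary conditions:
  (i)  Each point sits in r blocks, and counting incidences through any fixed point gives r(k − 1) = λ(v − 1), so r = λ(v − 1)/(k − 1).
  (ii) Total incidences bk = vr, so b = vr/k.
Step 1: r = λ(v − 1)/(k − 1) = 4·(92 − 1)/(2 − 1) = 4·91/1 = 364/1 = 364.
Step 2: b = vr/k = 92·364/2 = 33488/2 = 16744.
Check integrality: r = 364 ∈ Z ✓, b = 16744 ∈ Z ✓.
(These identities are necessary conditions: they determine r and b for any design with these parameters, but do not by themselves prove that one exists.)

r = 364, b = 16744.


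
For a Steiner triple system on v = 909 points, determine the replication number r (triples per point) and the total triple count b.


An STS(v) is a 2-(v, 3, 1) BIBD: block size k = 3, λ = 1.
Replication: r(k − 1) = λ(v − 1) ⇒ r·2 = 909 − 1 = 908 ⇒ r = 454.
Block count: bk = vr ⇒ b·3 = 909·454 = 412686 ⇒ b = 137562.
(Check via b = v(v − 1)/6 = 909·908/6 = 825372/6 = 137562.)

r = 454, b = 137562.


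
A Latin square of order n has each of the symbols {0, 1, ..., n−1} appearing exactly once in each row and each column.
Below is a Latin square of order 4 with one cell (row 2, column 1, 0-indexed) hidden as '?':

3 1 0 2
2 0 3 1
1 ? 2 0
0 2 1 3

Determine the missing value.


Row 2 contains symbols [0, 1, 2] — missing [3].
Column 1 contains symbols [0, 1, 2] — missing [3].
The missing symbol must appear in both missing sets; intersection = [3].
Therefore the hidden value is 3.

Missing value = 3.


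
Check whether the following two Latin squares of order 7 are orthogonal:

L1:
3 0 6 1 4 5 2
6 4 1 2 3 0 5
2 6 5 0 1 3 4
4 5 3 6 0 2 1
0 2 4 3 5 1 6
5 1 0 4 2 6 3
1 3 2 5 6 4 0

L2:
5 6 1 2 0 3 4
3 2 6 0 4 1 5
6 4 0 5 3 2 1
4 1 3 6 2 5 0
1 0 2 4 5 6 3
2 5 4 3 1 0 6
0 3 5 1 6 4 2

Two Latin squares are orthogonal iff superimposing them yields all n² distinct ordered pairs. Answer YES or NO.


Form the n² = 49 superimposed pairs (L1[i][j], L2[i][j]), row by row (rows and columns indexed from 0):
row 0: (3,5) (0,6) (6,1) (1,2) (4,0) (5,3) (2,4)
row 1: (6,3) (4,2) (1,6) (2,0) (3,4) (0,1) (5,5)
row 2: (2,6) (6,4) (5,0) (0,5) (1,3) (3,2) (4,1)
row 3: (4,4) (5,1) (3,3) (6,6) (0,2) (2,5) (1,0)
row 4: (0,1) (2,0) (4,2) (3,4) (5,5) (1,6) (6,3)
row 5: (5,2) (1,5) (0,4) (4,3) (2,1) (6,0) (3,6)
row 6: (1,0) (3,3) (2,5) (5,1) (6,6) (4,4) (0,2)
Orthogonality requires all 49 pairs distinct.
But the pair (0,1) repeats: cell (1,5) has L1 = 0, L2 = 1, and cell (4,0) has L1 = 0, L2 = 1.
A repeated pair means some other pair never occurs (only 35 distinct pairs out of 49), so the squares are not orthogonal.
Conclusion: NO.

NO


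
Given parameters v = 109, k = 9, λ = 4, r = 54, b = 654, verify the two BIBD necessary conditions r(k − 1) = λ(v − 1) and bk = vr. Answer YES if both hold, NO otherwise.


Condition (i): r(k − 1) = 54·8 = 432; λ(v − 1) = 4·108 = 432. Match? YES.
Condition (ii): bk = 654·9 = 5886; vr = 109·54 = 5886. Match? YES.
Both conditions hold? YES.

YES


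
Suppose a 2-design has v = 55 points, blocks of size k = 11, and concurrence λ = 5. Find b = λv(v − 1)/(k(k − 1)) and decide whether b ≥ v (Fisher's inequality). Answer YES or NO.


r = λ(v − 1)/(k − 1) = 5·54/10 = 27.
b = vr/k = 55·27/11 = 135.
Fisher's inequality: b ≥ v ⇔ 135 ≥ 55? YES.

YES


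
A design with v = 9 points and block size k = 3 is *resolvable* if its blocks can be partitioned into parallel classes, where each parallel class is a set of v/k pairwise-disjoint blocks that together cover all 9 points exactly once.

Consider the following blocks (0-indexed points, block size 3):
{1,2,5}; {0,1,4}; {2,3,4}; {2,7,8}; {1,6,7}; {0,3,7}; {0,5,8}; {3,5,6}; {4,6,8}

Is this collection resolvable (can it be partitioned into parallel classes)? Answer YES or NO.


v = 9, block size k = 3, number of blocks = 9.
For resolvability, blocks must partition into parallel classes of size v/k = 3.
Total blocks must therefore be a multiple of 3: 9 = 3·3 + 0 ⇒ divisible ✓.
Greedy packing gives 3 candidate class(es). Each should be a full parallel class (size 3, covers all 9 points).
  Class 1 (3 blocks): {1,2,5}; {0,3,7}; {4,6,8}. Points covered: [0, 1, 2, 3, 4, 5, 6, 7, 8].
  Class 2 (3 blocks): {0,1,4}; {2,7,8}; {3,5,6}. Points covered: [0, 1, 2, 3, 4, 5, 6, 7, 8].
  Class 3 (3 blocks): {2,3,4}; {1,6,7}; {0,5,8}. Points covered: [0, 1, 2, 3, 4, 5, 6, 7, 8].
All classes full (size 3)? YES. All classes cover every point? YES.
Resolvable? YES.

YES


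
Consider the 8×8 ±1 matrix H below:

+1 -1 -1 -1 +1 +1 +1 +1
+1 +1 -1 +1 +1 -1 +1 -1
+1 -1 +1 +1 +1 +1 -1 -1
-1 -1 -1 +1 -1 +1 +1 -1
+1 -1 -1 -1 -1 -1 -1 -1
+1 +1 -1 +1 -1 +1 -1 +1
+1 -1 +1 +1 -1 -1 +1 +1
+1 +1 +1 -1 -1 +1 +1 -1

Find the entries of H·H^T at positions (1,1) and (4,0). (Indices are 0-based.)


Row 0 of H: [1, -1, -1, -1, 1, 1, 1, 1].
Row 1 of H: [1, 1, -1, 1, 1, -1, 1, -1].
Row 4 of H: [1, -1, -1, -1, -1, -1, -1, -1].
(H·H^T)[1][1] = Σ_j H[1][j]·H[1][j] = (1)² + (1)² + (-1)² + (1)² + (1)² + (-1)² + (1)² + (-1)² = 1 + 1 + 1 + 1 + 1 + 1 + 1 + 1 = 8.
(H·H^T)[4][0] = Σ_j H[4][j]·H[0][j] = (1)·(1) + (-1)·(-1) + (-1)·(-1) + (-1)·(-1) + (-1)·(1) + (-1)·(1) + (-1)·(1) + (-1)·(1) = 1 + 1 + 1 + 1 + -1 + -1 + -1 + -1 = 0.
So rows 4 and 0 are orthogonal; the diagonal entry equals n = 8.

(1,1) entry = 8; (4,0) entry = 0.


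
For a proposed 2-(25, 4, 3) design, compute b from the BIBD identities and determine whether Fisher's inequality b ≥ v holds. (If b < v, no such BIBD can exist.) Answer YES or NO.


r = λ(v − 1)/(k − 1) = 3·24/3 = 24.
b = vr/k = 25·24/4 = 150.
Fisher's inequality: b ≥ v ⇔ 150 ≥ 25? YES.

YES


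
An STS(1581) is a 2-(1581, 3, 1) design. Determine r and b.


An STS(v) is a 2-(v, 3, 1) BIBD: block size k = 3, λ = 1.
Replication: r(k − 1) = λ(v − 1) ⇒ r·2 = 1581 − 1 = 1580 ⇒ r = 790.
Block count: b = v(v − 1)/6 = 1581·1580/6 = 2497980/6 = 416330.
(Check via bk = vr: 416330·3 = 1248990 = 1581·790 = 1248990 ✓.)

r = 790, b = 416330.
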